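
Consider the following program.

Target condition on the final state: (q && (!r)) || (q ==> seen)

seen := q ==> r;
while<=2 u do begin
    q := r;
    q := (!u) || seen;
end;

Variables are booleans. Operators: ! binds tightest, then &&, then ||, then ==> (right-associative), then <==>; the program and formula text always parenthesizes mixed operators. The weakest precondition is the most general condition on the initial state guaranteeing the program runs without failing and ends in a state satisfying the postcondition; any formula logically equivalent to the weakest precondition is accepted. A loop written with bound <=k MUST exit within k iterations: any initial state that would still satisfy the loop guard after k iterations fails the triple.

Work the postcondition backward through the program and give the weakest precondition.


Working backward. After the program, (q && (!r)) || (q ==> seen) must hold.
Before the loop (bound <=2), unroll the exhaustion recursion (WP_0 = exit-now case; WP_j = one more guarded iteration, up to j = 2):
  WP_0: (!u) && ((q && (!r)) || (q ==> seen))
  WP_1: (u ==> ((!u) && ((((!u) || seen) && (!r)) || (((!u) || seen) ==> seen)))) && ((!u) ==> ((q && (!r)) || (q ==> seen)))
  WP_2: (u ==> ((u ==> ((!u) && ((((!u) || seen) && (!r)) || (((!u) || seen) ==> seen)))) && ((!u) ==> ((((!u) || seen) && (!r)) || (((!u) || seen) ==> seen))))) && ((!u) ==> ((q && (!r)) || (q ==> seen)))
So before the loop: (u ==> ((u ==> ((!u) && ((((!u) || seen) && (!r)) || (((!u) || seen) ==> seen)))) && ((!u) ==> ((((!u) || seen) && (!r)) || (((!u) || seen) ==> seen))))) && ((!u) ==> ((q && (!r)) || (q ==> seen)))
Before seen := q ==> r: (u ==> ((u ==> ((!u) && ((((!u) || (q ==> r)) && (!r)) || (((!u) || (q ==> r)) ==> (q ==> r))))) && ((!u) ==> ((((!u) || (q ==> r)) && (!r)) || (((!u) || (q ==> r)) ==> (q ==> r)))))) && ((!u) ==> ((q && (!r)) || (q ==> (q ==> r))))
Answer: WP = (u ==> ((u ==> ((!u) && ((((!u) || (q ==> r)) && (!r)) || (((!u) || (q ==> r)) ==> (q ==> r))))) && ((!u) ==> ((((!u) || (q ==> r)) && (!r)) || (((!u) || (q ==> r)) ==> (q ==> r)))))) && ((!u) ==> ((q && (!r)) || (q ==> (q ==> r))))


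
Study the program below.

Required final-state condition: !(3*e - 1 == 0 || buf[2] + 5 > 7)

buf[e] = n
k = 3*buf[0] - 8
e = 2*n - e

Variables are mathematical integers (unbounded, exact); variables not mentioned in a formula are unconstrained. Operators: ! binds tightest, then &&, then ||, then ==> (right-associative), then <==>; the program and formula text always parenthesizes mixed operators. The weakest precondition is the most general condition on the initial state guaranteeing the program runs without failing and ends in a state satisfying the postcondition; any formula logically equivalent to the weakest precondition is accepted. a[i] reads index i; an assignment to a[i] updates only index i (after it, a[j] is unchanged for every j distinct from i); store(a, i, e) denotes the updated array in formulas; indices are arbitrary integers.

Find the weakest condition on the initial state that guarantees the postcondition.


Working backward. After the program, the postcondition !(3*e - 1 == 0 || buf[2] + 5 > 7) must hold; in canonical form it is !(3*e == 1 || buf[2] > 2).
Before e := 2*n - e: !(6*n == 3*e + 1 || buf[2] > 2)
Before k := 3*buf[0] - 8: !(6*n == 3*e + 1 || buf[2] > 2)
Before buf[e] := n: !(6*n == 3*e + 1 || store(buf, e, n)[2] > 2)
Answer: WP = !(6*n == 3*e + 1 || store(buf, e, n)[2] > 2)


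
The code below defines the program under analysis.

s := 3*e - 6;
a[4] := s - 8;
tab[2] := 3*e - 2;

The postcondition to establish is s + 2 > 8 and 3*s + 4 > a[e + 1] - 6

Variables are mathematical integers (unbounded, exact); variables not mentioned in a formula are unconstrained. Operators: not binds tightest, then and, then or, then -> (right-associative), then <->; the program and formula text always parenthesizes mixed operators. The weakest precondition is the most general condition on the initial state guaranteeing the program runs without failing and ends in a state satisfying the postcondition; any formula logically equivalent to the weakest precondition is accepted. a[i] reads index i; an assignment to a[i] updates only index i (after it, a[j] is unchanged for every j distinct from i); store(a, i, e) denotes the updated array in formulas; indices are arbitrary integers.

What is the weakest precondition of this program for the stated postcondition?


Working backward. After the program, the postcondition s + 2 > 8 and 3*s + 4 > a[e + 1] - 6 must hold; in canonical form it is s > 6 and 3*s > a[e + 1] - 10.
Before tab[2] := 3*e - 2: s > 6 and 3*s > a[e + 1] - 10
Before a[4] := s - 8: s > 6 and 3*s > store(a, 4, s - 8)[e + 1] - 10
Before s := 3*e - 6: 3*e > 12 and 9*e > store(a, 4, 3*e - 14)[e + 1] + 8
Answer: WP = 3*e > 12 and 9*e > store(a, 4, 3*e - 14)[e + 1] + 8


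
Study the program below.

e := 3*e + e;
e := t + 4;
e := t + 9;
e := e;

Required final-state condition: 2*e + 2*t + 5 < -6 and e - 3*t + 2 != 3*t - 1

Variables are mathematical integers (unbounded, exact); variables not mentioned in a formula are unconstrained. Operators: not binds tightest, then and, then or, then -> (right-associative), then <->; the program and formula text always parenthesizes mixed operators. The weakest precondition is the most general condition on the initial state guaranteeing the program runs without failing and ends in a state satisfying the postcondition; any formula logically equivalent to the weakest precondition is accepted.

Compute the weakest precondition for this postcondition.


Working backward. After the program, the postcondition 2*e + 2*t + 5 < -6 and e - 3*t + 2 != 3*t - 1 must hold; in canonical form it is 2*e + 2*t < -11 and e != 6*t - 3.
Before e := e: 2*e + 2*t < -11 and e != 6*t - 3
Before e := t + 9: 4*t < -29 and 5*t != 12
Before e := t + 4: 4*t < -29 and 5*t != 12
Before e := 3*e + e: 4*t < -29 and 5*t != 12
Answer: WP = 4*t < -29 and 5*t != 12


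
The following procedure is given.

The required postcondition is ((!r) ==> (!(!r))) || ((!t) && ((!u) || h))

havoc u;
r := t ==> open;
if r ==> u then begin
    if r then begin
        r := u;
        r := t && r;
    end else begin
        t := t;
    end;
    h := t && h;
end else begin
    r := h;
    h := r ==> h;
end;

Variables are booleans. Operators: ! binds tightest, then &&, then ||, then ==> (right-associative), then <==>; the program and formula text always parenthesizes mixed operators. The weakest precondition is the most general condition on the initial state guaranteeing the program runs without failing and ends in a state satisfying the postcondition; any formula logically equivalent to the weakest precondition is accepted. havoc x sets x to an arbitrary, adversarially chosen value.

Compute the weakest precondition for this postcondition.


Working backward. After the program, the postcondition ((!r) ==> (!(!r))) || ((!t) && ((!u) || h)) must hold; in canonical form it is ((!r) ==> r) || ((!t) && ((!u) || h)).
Then branch requires (r ==> (((!(t && u)) ==> (t && u)) || ((!t) && ((!u) || (t && h))))) && ((!r) ==> (((!r) ==> r) || ((!t) && ((!u) || (t && h))))); else branch requires ((!h) ==> h) || (!t).
Before the if: ((r ==> u) ==> ((r ==> (((!(t && u)) ==> (t && u)) || ((!t) && ((!u) || (t && h))))) && ((!r) ==> (((!r) ==> r) || ((!t) && ((!u) || (t && h))))))) && ((!(r ==> u)) ==> (((!h) ==> h) || (!t)))
Before r := t ==> open: (((t ==> open) ==> u) ==> (((t ==> open) ==> (((!(t && u)) ==> (t && u)) || ((!t) && ((!u) || (t && h))))) && ((!(t ==> open)) ==> (((!(t ==> open)) ==> (t ==> open)) || ((!t) && ((!u) || (t && h))))))) && ((!((t ==> open) ==> u)) ==> (((!h) ==> h) || (!t)))
Before havoc u: ((t ==> open) ==> ((!t) ==> t)) && ((!(t ==> open)) ==> ((!(t ==> open)) ==> (t ==> open))) && ((!(t ==> open)) ==> (((t ==> open) ==> (!t)) && ((!(t ==> open)) ==> (((!(t ==> open)) ==> (t ==> open)) || (!t))))) && ((t ==> open) ==> (((!h) ==> h) || (!t)))
Answer: WP = ((t ==> open) ==> ((!t) ==> t)) && ((!(t ==> open)) ==> ((!(t ==> open)) ==> (t ==> open))) && ((!(t ==> open)) ==> (((t ==> open) ==> (!t)) && ((!(t ==> open)) ==> (((!(t ==> open)) ==> (t ==> open)) || (!t))))) && ((t ==> open) ==> (((!h) ==> h) || (!t)))


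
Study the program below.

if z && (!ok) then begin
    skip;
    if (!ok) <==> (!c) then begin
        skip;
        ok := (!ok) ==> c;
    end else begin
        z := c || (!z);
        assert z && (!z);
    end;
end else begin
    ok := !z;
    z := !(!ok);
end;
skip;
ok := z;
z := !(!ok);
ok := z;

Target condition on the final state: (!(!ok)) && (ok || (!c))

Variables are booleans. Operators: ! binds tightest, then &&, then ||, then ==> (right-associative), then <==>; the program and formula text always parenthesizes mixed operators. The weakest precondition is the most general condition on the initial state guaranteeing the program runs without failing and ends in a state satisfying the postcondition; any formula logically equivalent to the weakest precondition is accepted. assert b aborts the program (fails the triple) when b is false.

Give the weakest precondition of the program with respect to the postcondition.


Working backward. After the program, the postcondition (!(!ok)) && (ok || (!c)) must hold; in canonical form it is ok && (ok || (!c)).
Before ok := z: z && (z || (!c))
Before z := !(!ok): ok && (ok || (!c))
Before ok := z: z && (z || (!c))
Before skip: z && (z || (!c))
Then branch requires (((!ok) <==> (!c)) ==> (z && (z || (!c)))) && ((!ok) <==> (!c)); else branch requires (!z) && ((!z) || (!c)).
Before the if: ((z && (!ok)) ==> ((((!ok) <==> (!c)) ==> (z && (z || (!c)))) && ((!ok) <==> (!c)))) && ((!(z && (!ok))) ==> ((!z) && ((!z) || (!c))))
Answer: WP = ((z && (!ok)) ==> ((((!ok) <==> (!c)) ==> (z && (z || (!c)))) && ((!ok) <==> (!c)))) && ((!(z && (!ok))) ==> ((!z) && ((!z) || (!c))))


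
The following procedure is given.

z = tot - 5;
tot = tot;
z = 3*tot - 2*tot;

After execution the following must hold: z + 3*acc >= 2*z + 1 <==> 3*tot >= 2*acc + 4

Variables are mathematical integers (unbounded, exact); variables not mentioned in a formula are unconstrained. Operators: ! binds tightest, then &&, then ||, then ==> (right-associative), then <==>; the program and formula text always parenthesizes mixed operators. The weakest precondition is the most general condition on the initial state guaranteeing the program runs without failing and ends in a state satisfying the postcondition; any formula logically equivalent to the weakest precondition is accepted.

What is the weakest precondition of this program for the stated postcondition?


Working backward. After the program, the postcondition z + 3*acc >= 2*z + 1 <==> 3*tot >= 2*acc + 4 must hold; in canonical form it is 3*acc >= z + 1 <==> 3*tot >= 2*acc + 4.
Before z := 3*tot - 2*tot: 3*acc >= tot + 1 <==> 3*tot >= 2*acc + 4
Before tot := tot: 3*acc >= tot + 1 <==> 3*tot >= 2*acc + 4
Before z := tot - 5: 3*acc >= tot + 1 <==> 3*tot >= 2*acc + 4
Answer: WP = 3*acc >= tot + 1 <==> 3*tot >= 2*acc + 4


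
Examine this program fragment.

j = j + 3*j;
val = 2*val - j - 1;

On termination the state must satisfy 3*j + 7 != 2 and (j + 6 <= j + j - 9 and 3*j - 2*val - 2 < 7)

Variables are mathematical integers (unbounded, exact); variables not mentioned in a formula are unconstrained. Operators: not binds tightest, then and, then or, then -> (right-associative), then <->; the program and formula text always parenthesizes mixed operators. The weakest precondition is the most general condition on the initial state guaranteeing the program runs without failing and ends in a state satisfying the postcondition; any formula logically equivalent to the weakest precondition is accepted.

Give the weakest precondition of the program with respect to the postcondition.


Working backward. After the program, the postcondition 3*j + 7 != 2 and (j + 6 <= j + j - 9 and 3*j - 2*val - 2 < 7) must hold; in canonical form it is 3*j != -5 and j >= 15 and 3*j < 2*val + 9.
Before val := 2*val - j - 1: 3*j != -5 and j >= 15 and 5*j < 4*val + 7
Before j := j + 3*j: 12*j != -5 and 4*j >= 15 and 20*j < 4*val + 7
Answer: WP = 12*j != -5 and 4*j >= 15 and 20*j < 4*val + 7


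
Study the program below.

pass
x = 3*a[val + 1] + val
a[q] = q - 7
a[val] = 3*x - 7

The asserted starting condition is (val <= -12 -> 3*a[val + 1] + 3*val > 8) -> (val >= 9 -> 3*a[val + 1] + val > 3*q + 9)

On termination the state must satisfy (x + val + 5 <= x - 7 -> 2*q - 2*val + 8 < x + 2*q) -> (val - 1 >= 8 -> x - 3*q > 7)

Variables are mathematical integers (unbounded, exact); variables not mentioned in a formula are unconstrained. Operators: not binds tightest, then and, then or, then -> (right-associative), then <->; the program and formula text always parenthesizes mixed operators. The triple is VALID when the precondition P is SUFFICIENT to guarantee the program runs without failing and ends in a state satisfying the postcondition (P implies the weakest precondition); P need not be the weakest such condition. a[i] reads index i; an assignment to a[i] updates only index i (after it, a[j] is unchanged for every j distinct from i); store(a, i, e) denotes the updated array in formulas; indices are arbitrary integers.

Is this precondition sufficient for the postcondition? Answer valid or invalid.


Working backward. After the program, the postcondition (x + val + 5 <= x - 7 -> 2*q - 2*val + 8 < x + 2*q) -> (val - 1 >= 8 -> x - 3*q > 7) must hold; in canonical form it is (val <= -12 -> 2*val + x > 8) -> (val >= 9 -> x > 3*q + 7).
Before a[val] := 3*x - 7: (val <= -12 -> 2*val + x > 8) -> (val >= 9 -> x > 3*q + 7)
Before a[q] := q - 7: (val <= -12 -> 2*val + x > 8) -> (val >= 9 -> x > 3*q + 7)
Before x := 3*a[val + 1] + val: (val <= -12 -> 3*a[val + 1] + 3*val > 8) -> (val >= 9 -> 3*a[val + 1] + val > 3*q + 7)
Before skip: (val <= -12 -> 3*a[val + 1] + 3*val > 8) -> (val >= 9 -> 3*a[val + 1] + val > 3*q + 7)
The weakest precondition is (val <= -12 -> 3*a[val + 1] + 3*val > 8) -> (val >= 9 -> 3*a[val + 1] + val > 3*q + 7).
Check whether (val <= -12 -> 3*a[val + 1] + 3*val > 8) -> (val >= 9 -> 3*a[val + 1] + val > 3*q + 9) implies it.
Every state satisfying the precondition satisfies the weakest precondition: the implication holds.
Answer: valid


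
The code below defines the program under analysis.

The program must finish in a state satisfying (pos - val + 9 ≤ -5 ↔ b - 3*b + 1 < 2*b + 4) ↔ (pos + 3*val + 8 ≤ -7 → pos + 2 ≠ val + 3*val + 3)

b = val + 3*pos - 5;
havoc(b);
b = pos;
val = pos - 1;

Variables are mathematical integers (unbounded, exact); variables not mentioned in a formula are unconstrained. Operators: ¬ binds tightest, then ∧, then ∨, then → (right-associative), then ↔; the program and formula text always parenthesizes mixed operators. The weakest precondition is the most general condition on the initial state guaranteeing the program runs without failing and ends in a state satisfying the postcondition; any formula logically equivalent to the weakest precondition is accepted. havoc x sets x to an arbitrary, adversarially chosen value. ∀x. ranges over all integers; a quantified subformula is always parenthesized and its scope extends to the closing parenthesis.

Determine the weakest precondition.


Working backward. After the program, the postcondition (pos - val + 9 ≤ -5 ↔ b - 3*b + 1 < 2*b + 4) ↔ (pos + 3*val + 8 ≤ -7 → pos + 2 ≠ val + 3*val + 3) must hold; in canonical form it is (pos ≤ val - 14 ↔ 4*b > -3) ↔ (pos + 3*val ≤ -15 → pos ≠ 4*val + 1).
Before val := pos - 1: (¬(4*b > -3)) ↔ (4*pos ≤ -12 → 3*pos ≠ 3)
Before b := pos: (¬(4*pos > -3)) ↔ (4*pos ≤ -12 → 3*pos ≠ 3)
Before havoc b: (¬(4*pos > -3)) ↔ (4*pos ≤ -12 → 3*pos ≠ 3)
Before b := val + 3*pos - 5: (¬(4*pos > -3)) ↔ (4*pos ≤ -12 → 3*pos ≠ 3)
Answer: WP = (¬(4*pos > -3)) ↔ (4*pos ≤ -12 → 3*pos ≠ 3)


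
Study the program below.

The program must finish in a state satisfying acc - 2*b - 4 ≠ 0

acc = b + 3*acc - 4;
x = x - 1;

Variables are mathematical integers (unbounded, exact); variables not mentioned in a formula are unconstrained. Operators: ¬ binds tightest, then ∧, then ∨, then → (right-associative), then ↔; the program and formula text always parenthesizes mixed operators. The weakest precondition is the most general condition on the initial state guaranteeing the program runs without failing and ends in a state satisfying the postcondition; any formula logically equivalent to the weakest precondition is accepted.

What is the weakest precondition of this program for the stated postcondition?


Working backward. After the program, the postcondition acc - 2*b - 4 ≠ 0 must hold; in canonical form it is acc ≠ 2*b + 4.
Before x := x - 1: acc ≠ 2*b + 4
Before acc := b + 3*acc - 4: 3*acc ≠ b + 8
Answer: WP = 3*acc ≠ b + 8


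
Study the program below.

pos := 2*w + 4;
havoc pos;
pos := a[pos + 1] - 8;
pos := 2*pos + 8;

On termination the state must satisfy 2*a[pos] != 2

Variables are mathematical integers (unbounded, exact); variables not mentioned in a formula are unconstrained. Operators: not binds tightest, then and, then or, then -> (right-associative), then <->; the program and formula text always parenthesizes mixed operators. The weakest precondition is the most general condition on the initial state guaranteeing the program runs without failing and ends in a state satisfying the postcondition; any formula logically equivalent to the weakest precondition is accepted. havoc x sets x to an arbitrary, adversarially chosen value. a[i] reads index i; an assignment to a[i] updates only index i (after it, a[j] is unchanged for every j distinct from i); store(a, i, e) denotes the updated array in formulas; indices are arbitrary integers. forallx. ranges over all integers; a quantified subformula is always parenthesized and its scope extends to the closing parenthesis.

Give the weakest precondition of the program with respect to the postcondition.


Working backward. After the program, 2*a[pos] != 2 must hold.
Before pos := 2*pos + 8: 2*a[2*pos + 8] != 2
Before pos := a[pos + 1] - 8: 2*a[2*a[pos + 1] - 8] != 2
Before havoc pos: forall pos_1. 2*a[2*a[pos_1 + 1] - 8] != 2
Before pos := 2*w + 4: forall pos_1. 2*a[2*a[pos_1 + 1] - 8] != 2
Answer: WP = forall pos_1. 2*a[2*a[pos_1 + 1] - 8] != 2


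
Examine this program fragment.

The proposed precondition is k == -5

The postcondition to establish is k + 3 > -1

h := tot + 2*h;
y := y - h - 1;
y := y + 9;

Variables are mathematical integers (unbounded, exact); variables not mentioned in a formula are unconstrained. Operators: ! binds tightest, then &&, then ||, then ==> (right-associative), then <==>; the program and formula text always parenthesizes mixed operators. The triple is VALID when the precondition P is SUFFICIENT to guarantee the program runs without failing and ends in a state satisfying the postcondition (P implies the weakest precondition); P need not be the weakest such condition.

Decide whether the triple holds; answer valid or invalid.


Working backward. After the program, the postcondition k + 3 > -1 must hold; in canonical form it is k > -4.
Before y := y + 9: k > -4
Before y := y - h - 1: k > -4
Before h := tot + 2*h: k > -4
The weakest precondition is k > -4.
Check whether k == -5 implies it.
Countermodel: at the initial state k = -5, the precondition holds but the weakest precondition fails.
Answer: invalid


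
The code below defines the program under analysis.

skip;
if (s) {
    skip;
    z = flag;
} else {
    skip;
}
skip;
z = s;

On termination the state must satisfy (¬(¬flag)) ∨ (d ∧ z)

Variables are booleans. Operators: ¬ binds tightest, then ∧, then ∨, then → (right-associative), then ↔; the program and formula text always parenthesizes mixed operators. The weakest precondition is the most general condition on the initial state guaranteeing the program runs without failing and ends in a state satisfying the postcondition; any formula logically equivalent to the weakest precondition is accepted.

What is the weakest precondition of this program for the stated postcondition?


Working backward. After the program, the postcondition (¬(¬flag)) ∨ (d ∧ z) must hold; in canonical form it is flag ∨ (d ∧ z).
Before z := s: flag ∨ (d ∧ s)
Before skip: flag ∨ (d ∧ s)
Then branch requires flag ∨ (d ∧ s); else branch requires flag ∨ (d ∧ s).
Before the if: (s → (flag ∨ (d ∧ s))) ∧ ((¬s) → (flag ∨ (d ∧ s)))
Before skip: (s → (flag ∨ (d ∧ s))) ∧ ((¬s) → (flag ∨ (d ∧ s)))
Answer: WP = (s → (flag ∨ (d ∧ s))) ∧ ((¬s) → (flag ∨ (d ∧ s)))


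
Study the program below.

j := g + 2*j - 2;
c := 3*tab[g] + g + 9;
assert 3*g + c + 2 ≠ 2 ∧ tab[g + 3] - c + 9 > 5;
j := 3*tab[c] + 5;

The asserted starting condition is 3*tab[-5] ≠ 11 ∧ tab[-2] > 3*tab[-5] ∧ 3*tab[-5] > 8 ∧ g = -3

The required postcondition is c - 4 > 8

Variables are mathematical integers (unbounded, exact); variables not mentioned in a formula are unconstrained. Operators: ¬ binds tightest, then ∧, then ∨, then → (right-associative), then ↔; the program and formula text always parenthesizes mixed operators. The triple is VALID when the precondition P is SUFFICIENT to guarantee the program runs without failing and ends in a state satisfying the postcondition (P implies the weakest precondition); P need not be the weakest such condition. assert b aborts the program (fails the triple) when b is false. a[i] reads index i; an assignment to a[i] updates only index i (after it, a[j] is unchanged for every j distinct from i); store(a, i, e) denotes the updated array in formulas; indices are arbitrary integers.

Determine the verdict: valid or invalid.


Working backward. After the program, the postcondition c - 4 > 8 must hold; in canonical form it is c > 12.
Before j := 3*tab[c] + 5: c > 12
Before assert 3*g + c + 2 ≠ 2 ∧ tab[g + 3] - c + 9 > 5: c + 3*g ≠ 0 ∧ tab[g + 3] > c - 4 ∧ c > 12
Before c := 3*tab[g] + g + 9: 3*tab[g] + 4*g ≠ -9 ∧ tab[g + 3] > 3*tab[g] + g + 5 ∧ 3*tab[g] + g > 3
Before j := g + 2*j - 2: 3*tab[g] + 4*g ≠ -9 ∧ tab[g + 3] > 3*tab[g] + g + 5 ∧ 3*tab[g] + g > 3
The weakest precondition is 3*tab[g] + 4*g ≠ -9 ∧ tab[g + 3] > 3*tab[g] + g + 5 ∧ 3*tab[g] + g > 3.
Check whether 3*tab[-5] ≠ 11 ∧ tab[-2] > 3*tab[-5] ∧ 3*tab[-5] > 8 ∧ g = -3 implies it.
Countermodel: at the initial state g = -3, tab = {[-5] = 3, [-3] = -15215, [-2] = 10, [0] = -15215, elsewhere -15215}, the precondition holds but the weakest precondition fails.
Answer: invalid


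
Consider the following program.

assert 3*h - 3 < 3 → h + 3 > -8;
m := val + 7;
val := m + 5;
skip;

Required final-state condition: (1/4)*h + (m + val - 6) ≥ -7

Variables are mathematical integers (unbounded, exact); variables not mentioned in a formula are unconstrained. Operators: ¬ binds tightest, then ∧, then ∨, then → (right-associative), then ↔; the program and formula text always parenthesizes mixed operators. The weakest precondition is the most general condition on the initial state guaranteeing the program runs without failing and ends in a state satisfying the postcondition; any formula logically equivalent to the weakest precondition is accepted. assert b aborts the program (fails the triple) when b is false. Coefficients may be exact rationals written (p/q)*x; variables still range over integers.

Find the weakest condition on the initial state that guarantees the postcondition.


Working backward. After the program, the postcondition (1/4)*h + (m + val - 6) ≥ -7 must hold; in canonical form it is (1/4)*h + m + val ≥ -1.
Before skip: (1/4)*h + m + val ≥ -1
Before val := m + 5: (1/4)*h + 2*m ≥ -6
Before m := val + 7: (1/4)*h + 2*val ≥ -20
Before assert 3*h - 3 < 3 → h + 3 > -8: (3*h < 6 → h > -11) ∧ (1/4)*h + 2*val ≥ -20
Answer: WP = (3*h < 6 → h > -11) ∧ (1/4)*h + 2*val ≥ -20


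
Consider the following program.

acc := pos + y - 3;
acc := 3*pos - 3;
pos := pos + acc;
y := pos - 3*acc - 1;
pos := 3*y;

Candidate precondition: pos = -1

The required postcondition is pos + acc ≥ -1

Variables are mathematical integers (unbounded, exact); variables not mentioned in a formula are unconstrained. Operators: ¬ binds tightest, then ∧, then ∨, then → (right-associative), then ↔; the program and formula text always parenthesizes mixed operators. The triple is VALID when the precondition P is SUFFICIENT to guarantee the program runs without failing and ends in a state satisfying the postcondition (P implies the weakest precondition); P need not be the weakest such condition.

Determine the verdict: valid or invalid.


Working backward. After the program, the postcondition pos + acc ≥ -1 must hold; in canonical form it is acc + pos ≥ -1.
Before pos := 3*y: acc + 3*y ≥ -1
Before y := pos - 3*acc - 1: 3*pos ≥ 8*acc + 2
Before pos := pos + acc: 3*pos ≥ 5*acc + 2
Before acc := 3*pos - 3: 12*pos ≤ 13
Before acc := pos + y - 3: 12*pos ≤ 13
The weakest precondition is 12*pos ≤ 13.
Check whether pos = -1 implies it.
Every state satisfying the precondition satisfies the weakest precondition: the implication holds.
Answer: valid


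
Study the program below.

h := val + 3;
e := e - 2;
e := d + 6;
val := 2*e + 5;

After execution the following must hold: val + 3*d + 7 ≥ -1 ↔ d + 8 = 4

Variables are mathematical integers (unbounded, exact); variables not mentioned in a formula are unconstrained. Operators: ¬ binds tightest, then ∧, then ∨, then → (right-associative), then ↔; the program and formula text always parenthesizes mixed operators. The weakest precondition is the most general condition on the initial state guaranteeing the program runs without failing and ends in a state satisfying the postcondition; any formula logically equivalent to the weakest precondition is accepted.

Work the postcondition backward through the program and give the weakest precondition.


Working backward. After the program, the postcondition val + 3*d + 7 ≥ -1 ↔ d + 8 = 4 must hold; in canonical form it is 3*d + val ≥ -8 ↔ d = -4.
Before val := 2*e + 5: 3*d + 2*e ≥ -13 ↔ d = -4
Before e := d + 6: 5*d ≥ -25 ↔ d = -4
Before e := e - 2: 5*d ≥ -25 ↔ d = -4
Before h := val + 3: 5*d ≥ -25 ↔ d = -4
Answer: WP = 5*d ≥ -25 ↔ d = -4


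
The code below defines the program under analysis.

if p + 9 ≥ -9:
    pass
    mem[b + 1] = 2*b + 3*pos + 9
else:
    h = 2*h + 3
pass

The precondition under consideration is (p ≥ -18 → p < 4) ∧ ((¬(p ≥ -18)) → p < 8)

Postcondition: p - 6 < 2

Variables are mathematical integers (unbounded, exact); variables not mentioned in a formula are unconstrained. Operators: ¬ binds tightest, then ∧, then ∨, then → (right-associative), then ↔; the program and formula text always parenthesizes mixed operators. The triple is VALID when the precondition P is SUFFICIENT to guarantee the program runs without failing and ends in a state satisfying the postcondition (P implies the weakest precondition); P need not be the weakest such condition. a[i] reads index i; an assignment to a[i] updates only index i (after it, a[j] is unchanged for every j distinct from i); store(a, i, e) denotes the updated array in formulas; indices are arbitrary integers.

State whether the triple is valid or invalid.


Working backward. After the program, the postcondition p - 6 < 2 must hold; in canonical form it is p < 8.
Before skip: p < 8
Then branch requires p < 8; else branch requires p < 8.
Before the if: (p ≥ -18 → p < 8) ∧ ((¬(p ≥ -18)) → p < 8)
The weakest precondition is (p ≥ -18 → p < 8) ∧ ((¬(p ≥ -18)) → p < 8).
Check whether (p ≥ -18 → p < 4) ∧ ((¬(p ≥ -18)) → p < 8) implies it.
Every state satisfying the precondition satisfies the weakest precondition: the implication holds.
Answer: valid


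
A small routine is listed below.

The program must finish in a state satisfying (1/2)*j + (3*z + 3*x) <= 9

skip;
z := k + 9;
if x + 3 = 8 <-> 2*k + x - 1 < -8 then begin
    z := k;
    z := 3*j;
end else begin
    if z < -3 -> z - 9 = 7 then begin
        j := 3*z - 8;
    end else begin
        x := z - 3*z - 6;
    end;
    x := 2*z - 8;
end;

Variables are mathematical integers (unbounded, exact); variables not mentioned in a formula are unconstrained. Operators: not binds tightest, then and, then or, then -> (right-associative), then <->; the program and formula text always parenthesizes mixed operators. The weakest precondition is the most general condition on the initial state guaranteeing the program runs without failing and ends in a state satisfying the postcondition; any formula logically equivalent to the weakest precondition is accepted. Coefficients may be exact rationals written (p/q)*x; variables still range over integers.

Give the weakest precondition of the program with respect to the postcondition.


Working backward. After the program, the postcondition (1/2)*j + (3*z + 3*x) <= 9 must hold; in canonical form it is (1/2)*j + 3*x + 3*z <= 9.
Then branch requires (19/2)*j + 3*x <= 9; else branch requires ((z < -3 -> z = 16) -> (21/2)*z <= 37) and ((not (z < -3 -> z = 16)) -> (1/2)*j + 9*z <= 33).
Before the if: ((x = 5 <-> 2*k + x < -7) -> (19/2)*j + 3*x <= 9) and ((not (x = 5 <-> 2*k + x < -7)) -> (((z < -3 -> z = 16) -> (21/2)*z <= 37) and ((not (z < -3 -> z = 16)) -> (1/2)*j + 9*z <= 33)))
Before z := k + 9: ((x = 5 <-> 2*k + x < -7) -> (19/2)*j + 3*x <= 9) and ((not (x = 5 <-> 2*k + x < -7)) -> (((k < -12 -> k = 7) -> (21/2)*k <= -115/2) and ((not (k < -12 -> k = 7)) -> (1/2)*j + 9*k <= -48)))
Before skip: ((x = 5 <-> 2*k + x < -7) -> (19/2)*j + 3*x <= 9) and ((not (x = 5 <-> 2*k + x < -7)) -> (((k < -12 -> k = 7) -> (21/2)*k <= -115/2) and ((not (k < -12 -> k = 7)) -> (1/2)*j + 9*k <= -48)))
Answer: WP = ((x = 5 <-> 2*k + x < -7) -> (19/2)*j + 3*x <= 9) and ((not (x = 5 <-> 2*k + x < -7)) -> (((k < -12 -> k = 7) -> (21/2)*k <= -115/2) and ((not (k < -12 -> k = 7)) -> (1/2)*j + 9*k <= -48)))


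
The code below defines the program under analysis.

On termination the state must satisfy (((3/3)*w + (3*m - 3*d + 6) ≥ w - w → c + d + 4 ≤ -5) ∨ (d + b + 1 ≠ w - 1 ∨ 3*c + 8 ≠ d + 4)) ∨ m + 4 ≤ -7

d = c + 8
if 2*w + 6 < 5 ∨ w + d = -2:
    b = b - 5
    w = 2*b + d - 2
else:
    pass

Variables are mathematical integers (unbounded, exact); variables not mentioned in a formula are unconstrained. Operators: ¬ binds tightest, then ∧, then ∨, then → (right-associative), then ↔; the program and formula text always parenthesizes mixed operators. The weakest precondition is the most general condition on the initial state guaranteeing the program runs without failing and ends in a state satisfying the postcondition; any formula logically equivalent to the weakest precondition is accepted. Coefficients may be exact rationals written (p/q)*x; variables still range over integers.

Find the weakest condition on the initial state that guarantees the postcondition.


Working backward. After the program, the postcondition (((3/3)*w + (3*m - 3*d + 6) ≥ w - w → c + d + 4 ≤ -5) ∨ (d + b + 1 ≠ w - 1 ∨ 3*c + 8 ≠ d + 4)) ∨ m + 4 ≤ -7 must hold; in canonical form it is (3*m + w ≥ 3*d - 6 → c + d ≤ -9) ∨ b + d ≠ w - 2 ∨ 3*c ≠ d - 4 ∨ m ≤ -11.
Then branch requires (2*b + 3*m ≥ 2*d + 6 → c + d ≤ -9) ∨ b ≠ 9 ∨ 3*c ≠ d - 4 ∨ m ≤ -11; else branch requires (3*m + w ≥ 3*d - 6 → c + d ≤ -9) ∨ b + d ≠ w - 2 ∨ 3*c ≠ d - 4 ∨ m ≤ -11.
Before the if: ((2*w < -1 ∨ d + w = -2) → ((2*b + 3*m ≥ 2*d + 6 → c + d ≤ -9) ∨ b ≠ 9 ∨ 3*c ≠ d - 4 ∨ m ≤ -11)) ∧ ((¬(2*w < -1 ∨ d + w = -2)) → ((3*m + w ≥ 3*d - 6 → c + d ≤ -9) ∨ b + d ≠ w - 2 ∨ 3*c ≠ d - 4 ∨ m ≤ -11))
Before d := c + 8: ((2*w < -1 ∨ c + w = -10) → ((2*b + 3*m ≥ 2*c + 22 → 2*c ≤ -17) ∨ b ≠ 9 ∨ 2*c ≠ 4 ∨ m ≤ -11)) ∧ ((¬(2*w < -1 ∨ c + w = -10)) → ((3*m + w ≥ 3*c + 18 → 2*c ≤ -17) ∨ b + c ≠ w - 10 ∨ 2*c ≠ 4 ∨ m ≤ -11))
Answer: WP = ((2*w < -1 ∨ c + w = -10) → ((2*b + 3*m ≥ 2*c + 22 → 2*c ≤ -17) ∨ b ≠ 9 ∨ 2*c ≠ 4 ∨ m ≤ -11)) ∧ ((¬(2*w < -1 ∨ c + w = -10)) → ((3*m + w ≥ 3*c + 18 → 2*c ≤ -17) ∨ b + c ≠ w - 10 ∨ 2*c ≠ 4 ∨ m ≤ -11))


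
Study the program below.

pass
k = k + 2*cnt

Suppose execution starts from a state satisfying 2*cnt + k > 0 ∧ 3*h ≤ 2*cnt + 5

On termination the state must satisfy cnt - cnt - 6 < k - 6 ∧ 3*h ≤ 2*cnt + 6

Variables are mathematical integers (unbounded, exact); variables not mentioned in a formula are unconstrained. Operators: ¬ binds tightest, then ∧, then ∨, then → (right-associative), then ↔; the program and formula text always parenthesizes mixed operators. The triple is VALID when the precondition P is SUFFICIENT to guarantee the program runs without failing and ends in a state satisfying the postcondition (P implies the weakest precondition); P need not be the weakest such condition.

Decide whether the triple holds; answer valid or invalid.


Working backward. After the program, the postcondition cnt - cnt - 6 < k - 6 ∧ 3*h ≤ 2*cnt + 6 must hold; in canonical form it is k > 0 ∧ 3*h ≤ 2*cnt + 6.
Before k := k + 2*cnt: 2*cnt + k > 0 ∧ 3*h ≤ 2*cnt + 6
Before skip: 2*cnt + k > 0 ∧ 3*h ≤ 2*cnt + 6
The weakest precondition is 2*cnt + k > 0 ∧ 3*h ≤ 2*cnt + 6.
Check whether 2*cnt + k > 0 ∧ 3*h ≤ 2*cnt + 5 implies it.
Every state satisfying the precondition satisfies the weakest precondition: the implication holds.
Answer: valid


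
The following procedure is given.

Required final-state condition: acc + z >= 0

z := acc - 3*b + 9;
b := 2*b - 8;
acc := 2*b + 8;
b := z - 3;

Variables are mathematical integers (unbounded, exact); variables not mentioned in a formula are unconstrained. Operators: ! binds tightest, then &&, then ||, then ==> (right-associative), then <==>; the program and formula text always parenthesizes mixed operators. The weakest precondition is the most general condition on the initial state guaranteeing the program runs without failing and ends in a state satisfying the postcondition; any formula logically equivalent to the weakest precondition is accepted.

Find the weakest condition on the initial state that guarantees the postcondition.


Working backward. After the program, acc + z >= 0 must hold.
Before b := z - 3: acc + z >= 0
Before acc := 2*b + 8: 2*b + z >= -8
Before b := 2*b - 8: 4*b + z >= 8
Before z := acc - 3*b + 9: acc + b >= -1
Answer: WP = acc + b >= -1


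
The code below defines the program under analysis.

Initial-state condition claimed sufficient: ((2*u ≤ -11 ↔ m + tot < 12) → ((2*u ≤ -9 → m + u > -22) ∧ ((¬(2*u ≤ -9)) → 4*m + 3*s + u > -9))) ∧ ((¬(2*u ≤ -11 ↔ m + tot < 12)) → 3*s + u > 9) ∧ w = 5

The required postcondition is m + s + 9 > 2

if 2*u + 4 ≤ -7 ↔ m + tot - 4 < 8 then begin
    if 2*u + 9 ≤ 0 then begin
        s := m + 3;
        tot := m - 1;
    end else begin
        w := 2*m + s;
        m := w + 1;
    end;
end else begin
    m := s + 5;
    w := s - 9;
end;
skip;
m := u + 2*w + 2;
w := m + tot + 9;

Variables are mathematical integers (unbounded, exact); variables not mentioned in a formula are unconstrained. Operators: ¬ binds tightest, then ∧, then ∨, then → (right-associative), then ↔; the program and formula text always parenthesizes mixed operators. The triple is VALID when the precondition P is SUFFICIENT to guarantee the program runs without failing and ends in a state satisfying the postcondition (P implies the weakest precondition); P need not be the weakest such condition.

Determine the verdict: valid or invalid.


Working backward. After the program, the postcondition m + s + 9 > 2 must hold; in canonical form it is m + s > -7.
Before w := m + tot + 9: m + s > -7
Before m := u + 2*w + 2: s + u + 2*w > -9
Before skip: s + u + 2*w > -9
Then branch requires (2*u ≤ -9 → m + u + 2*w > -12) ∧ ((¬(2*u ≤ -9)) → 4*m + 3*s + u > -9); else branch requires 3*s + u > 9.
Before the if: ((2*u ≤ -11 ↔ m + tot < 12) → ((2*u ≤ -9 → m + u + 2*w > -12) ∧ ((¬(2*u ≤ -9)) → 4*m + 3*s + u > -9))) ∧ ((¬(2*u ≤ -11 ↔ m + tot < 12)) → 3*s + u > 9)
The weakest precondition is ((2*u ≤ -11 ↔ m + tot < 12) → ((2*u ≤ -9 → m + u + 2*w > -12) ∧ ((¬(2*u ≤ -9)) → 4*m + 3*s + u > -9))) ∧ ((¬(2*u ≤ -11 ↔ m + tot < 12)) → 3*s + u > 9).
Check whether ((2*u ≤ -11 ↔ m + tot < 12) → ((2*u ≤ -9 → m + u > -22) ∧ ((¬(2*u ≤ -9)) → 4*m + 3*s + u > -9))) ∧ ((¬(2*u ≤ -11 ↔ m + tot < 12)) → 3*s + u > 9) ∧ w = 5 implies it.
Every state satisfying the precondition satisfies the weakest precondition: the implication holds.
Answer: valid


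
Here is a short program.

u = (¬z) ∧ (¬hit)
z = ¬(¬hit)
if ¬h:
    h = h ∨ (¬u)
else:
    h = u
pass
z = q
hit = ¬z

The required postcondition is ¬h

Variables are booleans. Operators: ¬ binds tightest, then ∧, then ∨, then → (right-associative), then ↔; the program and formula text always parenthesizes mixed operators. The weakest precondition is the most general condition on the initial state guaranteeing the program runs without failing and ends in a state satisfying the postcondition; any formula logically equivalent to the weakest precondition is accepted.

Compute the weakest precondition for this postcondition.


Working backward. After the program, ¬h must hold.
Before hit := ¬z: ¬h
Before z := q: ¬h
Before skip: ¬h
Then branch requires ¬(h ∨ (¬u)); else branch requires ¬u.
Before the if: ((¬h) → (¬(h ∨ (¬u)))) ∧ (h → (¬u))
Before z := ¬(¬hit): ((¬h) → (¬(h ∨ (¬u)))) ∧ (h → (¬u))
Before u := (¬z) ∧ (¬hit): ((¬h) → (¬(h ∨ (¬((¬z) ∧ (¬hit)))))) ∧ (h → (¬((¬z) ∧ (¬hit))))
Answer: WP = ((¬h) → (¬(h ∨ (¬((¬z) ∧ (¬hit)))))) ∧ (h → (¬((¬z) ∧ (¬hit))))


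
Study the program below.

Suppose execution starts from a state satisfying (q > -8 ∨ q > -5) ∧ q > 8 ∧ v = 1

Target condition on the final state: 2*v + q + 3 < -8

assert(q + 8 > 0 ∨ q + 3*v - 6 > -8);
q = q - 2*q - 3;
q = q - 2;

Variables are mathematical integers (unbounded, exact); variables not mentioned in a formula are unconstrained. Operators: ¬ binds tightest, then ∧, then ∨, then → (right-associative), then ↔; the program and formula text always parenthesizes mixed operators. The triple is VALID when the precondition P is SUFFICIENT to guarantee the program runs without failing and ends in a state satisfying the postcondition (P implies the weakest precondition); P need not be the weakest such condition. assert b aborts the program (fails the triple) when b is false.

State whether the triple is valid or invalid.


Working backward. After the program, the postcondition 2*v + q + 3 < -8 must hold; in canonical form it is q + 2*v < -11.
Before q := q - 2: q + 2*v < -9
Before q := q - 2*q - 3: 2*v < q - 6
Before assert q + 8 > 0 ∨ q + 3*v - 6 > -8: (q > -8 ∨ q + 3*v > -2) ∧ 2*v < q - 6
The weakest precondition is (q > -8 ∨ q + 3*v > -2) ∧ 2*v < q - 6.
Check whether (q > -8 ∨ q > -5) ∧ q > 8 ∧ v = 1 implies it.
Every state satisfying the precondition satisfies the weakest precondition: the implication holds.
Answer: valid


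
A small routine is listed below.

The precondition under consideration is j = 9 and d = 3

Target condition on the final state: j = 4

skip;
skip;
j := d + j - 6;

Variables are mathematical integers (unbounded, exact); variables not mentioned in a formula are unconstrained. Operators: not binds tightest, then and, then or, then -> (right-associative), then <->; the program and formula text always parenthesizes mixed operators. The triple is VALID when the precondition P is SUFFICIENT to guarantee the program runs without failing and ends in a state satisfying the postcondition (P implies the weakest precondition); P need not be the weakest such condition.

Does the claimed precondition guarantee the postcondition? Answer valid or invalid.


Working backward. After the program, j = 4 must hold.
Before j := d + j - 6: d + j = 10
Before skip: d + j = 10
Before skip: d + j = 10
The weakest precondition is d + j = 10.
Check whether j = 9 and d = 3 implies it.
Countermodel: at the initial state d = 3, j = 9, the precondition holds but the weakest precondition fails.
Answer: invalid
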